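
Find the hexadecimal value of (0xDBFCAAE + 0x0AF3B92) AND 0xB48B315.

Add column by column in base 16, right to left:
  E+2 = 0 carry 1
  A+9+1 = 4 carry 1
  A+B+1 = 6 carry 1
  C+3+1 = 0 carry 1
  F+F+1 = F carry 1
  B+A+1 = 6 carry 1
  D+0+1 = E
Sum = 0xE6F0640; now AND with 0xB48B315:
  E&B=A, 6&4=4, F&8=8, 0&B=0, 6&3=2, 4&1=0, 0&5=0

0xA480200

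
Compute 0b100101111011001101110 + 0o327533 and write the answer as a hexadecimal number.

0x14A5C9

0b100101111011001101110 = 0x12F66E in hexadecimal.
0o327533 = 0x1AF5B in hexadecimal.
Add column by column in base 16, right to left:
  E+B = 9 carry 1
  6+5+1 = C
  6+F = 5 carry 1
  F+A+1 = A carry 1
  2+1+1 = 4
  1+0 = 1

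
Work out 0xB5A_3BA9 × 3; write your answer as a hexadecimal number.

0x220EB2FB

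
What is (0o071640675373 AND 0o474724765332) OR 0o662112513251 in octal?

0o071640675373 AND 0o474724765332 = 0o070600665332.
Then OR with 0o662112513251.

0o672712777373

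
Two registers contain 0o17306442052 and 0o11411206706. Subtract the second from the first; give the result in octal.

0o5675233144

Subtract column by column in base 8:
  2-6 → 4 (borrow)
  5-0-1 → 4
  0-7 → 1 (borrow)
  2-6-1 → 3 (borrow)
  4-0-1 → 3
  4-2 → 2
  6-1 → 5
  0-1 → 7 (borrow)
  3-4-1 → 6 (borrow)
  7-1-1 → 5
  1-1 → 0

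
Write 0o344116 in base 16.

0x1C84E

Each octal digit is 3 bits: 3=011 4=100 4=100 1=001 1=001 6=110.
Group the bits into nibbles: 0001 1100 1000 0100 1110 → 1C84E.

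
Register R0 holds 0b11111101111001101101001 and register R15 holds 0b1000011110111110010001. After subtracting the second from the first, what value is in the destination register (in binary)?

Subtract column by column in base 2:
  1-1 → 0
  0-0 → 0
  0-0 → 0
  1-0 → 1
  0-1 → 1 (borrow)
  1-0-1 → 0
  1-0 → 1
  0-1 → 1 (borrow)
  1-1-1 → 1 (borrow)
  1-1-1 → 1 (borrow)
  0-1-1 → 0 (borrow)
  0-1-1 → 0 (borrow)
  1-0-1 → 0
  1-1 → 0
  1-1 → 0
  1-1 → 0
  0-1 → 1 (borrow)
  1-0-1 → 0
  1-0 → 1
  1-0 → 1
  1-0 → 1
  1-1 → 0
  1-0 → 1

0b10111010000001111011000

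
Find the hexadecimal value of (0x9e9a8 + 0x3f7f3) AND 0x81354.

Add column by column in base 16, right to left:
  8+3 = b
  a+f = 9 carry 1
  9+7+1 = 1 carry 1
  e+f+1 = e carry 1
  9+3+1 = d
Sum = 0xde19b; now AND with 0x81354:
  d&8=8, e&1=0, 1&3=1, 9&5=1, b&4=0

0x80110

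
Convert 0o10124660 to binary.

0b1000001010100110110000

Each octal digit is 3 bits: 1=001 0=000 1=001 2=010 4=100 6=110 6=110 0=000.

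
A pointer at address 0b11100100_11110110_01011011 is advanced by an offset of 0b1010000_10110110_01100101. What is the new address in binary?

0b1001101011010110011000000

Add column by column in base 2, right to left:
  1+1 = 0 carry 1
  1+0+1 = 0 carry 1
  0+1+1 = 0 carry 1
  1+0+1 = 0 carry 1
  1+0+1 = 0 carry 1
  0+1+1 = 0 carry 1
  1+1+1 = 1 carry 1
  0+0+1 = 1
  0+0 = 0
  1+1 = 0 carry 1
  1+1+1 = 1 carry 1
  0+0+1 = 1
  1+1 = 0 carry 1
  1+1+1 = 1 carry 1
  1+0+1 = 0 carry 1
  1+1+1 = 1 carry 1
  0+0+1 = 1
  0+0 = 0
  1+0 = 1
  0+0 = 0
  0+1 = 1
  1+0 = 1
  1+1 = 0 carry 1
  1+0+1 = 0 carry 1
  final carry 1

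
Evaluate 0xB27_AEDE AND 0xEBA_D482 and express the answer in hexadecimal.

0xA228482

AND each hex digit independently (no carries):
  B&E=A, 2&B=2, 7&A=2, A&D=8, E&4=4, D&8=8, E&2=2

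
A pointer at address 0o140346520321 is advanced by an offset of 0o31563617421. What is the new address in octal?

Add column by column in base 8, right to left:
  1+1 = 2
  2+2 = 4
  3+4 = 7
  0+7 = 7
  2+1 = 3
  5+6 = 3 carry 1
  6+3+1 = 2 carry 1
  4+6+1 = 3 carry 1
  3+5+1 = 1 carry 1
  0+1+1 = 2
  4+3 = 7
  1+0 = 1

0o172132337742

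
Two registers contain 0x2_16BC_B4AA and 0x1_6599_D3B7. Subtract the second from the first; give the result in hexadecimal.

0xB122E0F3

Subtract column by column in base 16:
  A-7 → 3
  A-B → F (borrow)
  4-3-1 → 0
  B-D → E (borrow)
  C-9-1 → 2
  B-9 → 2
  6-5 → 1
  1-6 → B (borrow)
  2-1-1 → 0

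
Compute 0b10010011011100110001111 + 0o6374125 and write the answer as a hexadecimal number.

0x63B1E4

0b10010011011100110001111 = 0x49B98F in hexadecimal.
0o6374125 = 0x19F855 in hexadecimal.
Add column by column in base 16, right to left:
  F+5 = 4 carry 1
  8+5+1 = E
  9+8 = 1 carry 1
  B+F+1 = B carry 1
  9+9+1 = 3 carry 1
  4+1+1 = 6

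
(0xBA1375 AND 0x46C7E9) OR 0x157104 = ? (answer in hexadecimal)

0x177365

0xBA1375 AND 0x46C7E9 = 0x020361.
Then OR with 0x157104.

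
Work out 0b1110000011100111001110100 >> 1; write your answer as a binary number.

0b111000001110011100111010

Right shift by 1: drop the 1 least-significant bit.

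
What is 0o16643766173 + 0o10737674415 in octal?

0o27603662610

Add column by column in base 8, right to left:
  3+5 = 0 carry 1
  7+1+1 = 1 carry 1
  1+4+1 = 6
  6+4 = 2 carry 1
  6+7+1 = 6 carry 1
  7+6+1 = 6 carry 1
  3+7+1 = 3 carry 1
  4+3+1 = 0 carry 1
  6+7+1 = 6 carry 1
  6+0+1 = 7
  1+1 = 2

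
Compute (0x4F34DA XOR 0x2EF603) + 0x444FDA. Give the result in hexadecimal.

First 0x4F34DA XOR 0x2EF603 = 0x61C2D9.
Add column by column in base 16, right to left:
  9+A = 3 carry 1
  D+D+1 = B carry 1
  2+F+1 = 2 carry 1
  C+4+1 = 1 carry 1
  1+4+1 = 6
  6+4 = A

0xA612B3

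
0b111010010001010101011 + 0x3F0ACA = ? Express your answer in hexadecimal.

0b111010010001010101011 = 0x1D22AB in hexadecimal.
Add column by column in base 16, right to left:
  B+A = 5 carry 1
  A+C+1 = 7 carry 1
  2+A+1 = D
  2+0 = 2
  D+F = C carry 1
  1+3+1 = 5

0x5C2D75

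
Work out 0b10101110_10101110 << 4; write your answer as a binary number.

0b10101110101011100000

Left shift by 4: append 4 zero bits.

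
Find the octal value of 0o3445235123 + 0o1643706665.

0o5311144010

Add column by column in base 8, right to left:
  3+5 = 0 carry 1
  2+6+1 = 1 carry 1
  1+6+1 = 0 carry 1
  5+6+1 = 4 carry 1
  3+0+1 = 4
  2+7 = 1 carry 1
  5+3+1 = 1 carry 1
  4+4+1 = 1 carry 1
  4+6+1 = 3 carry 1
  3+1+1 = 5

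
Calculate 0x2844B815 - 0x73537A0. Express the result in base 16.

Subtract column by column in base 16:
  5-0 → 5
  1-A → 7 (borrow)
  8-7-1 → 0
  B-3 → 8
  4-5 → F (borrow)
  4-3-1 → 0
  8-7 → 1
  2-0 → 2

0x210F8075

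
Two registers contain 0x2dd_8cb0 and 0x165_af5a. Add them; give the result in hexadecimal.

0x4433c0a

Add column by column in base 16, right to left:
  0+a = a
  b+5 = 0 carry 1
  c+f+1 = c carry 1
  8+a+1 = 3 carry 1
  d+5+1 = 3 carry 1
  d+6+1 = 4 carry 1
  2+1+1 = 4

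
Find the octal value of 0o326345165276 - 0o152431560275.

0o153713405001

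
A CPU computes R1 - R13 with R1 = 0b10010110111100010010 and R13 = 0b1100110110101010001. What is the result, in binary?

0b110000000111000001

Subtract column by column in base 2:
  0-1 → 1 (borrow)
  1-0-1 → 0
  0-0 → 0
  0-0 → 0
  1-1 → 0
  0-0 → 0
  0-1 → 1 (borrow)
  0-0-1 → 1 (borrow)
  1-1-1 → 1 (borrow)
  1-0-1 → 0
  1-1 → 0
  1-1 → 0
  0-0 → 0
  1-1 → 0
  1-1 → 0
  0-0 → 0
  1-0 → 1
  0-1 → 1 (borrow)
  0-1-1 → 0 (borrow)
  1-0-1 → 0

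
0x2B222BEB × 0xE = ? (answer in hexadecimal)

0x25BDE66DA

Multiply each base-16 digit by 14, carrying:
  B×14 = 154 → write A carry 9
  E×14+9 = 205 → write D carry 12
  B×14+12 = 166 → write 6 carry 10
  2×14+10 = 38 → write 6 carry 2
  2×14+2 = 30 → write E carry 1
  2×14+1 = 29 → write D carry 1
  B×14+1 = 155 → write B carry 9
  2×14+9 = 37 → write 5 carry 2
  remaining carry: 2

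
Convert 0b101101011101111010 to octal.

0o553572

Group the bits in threes: 101 101 011 101 111 010 → 553572.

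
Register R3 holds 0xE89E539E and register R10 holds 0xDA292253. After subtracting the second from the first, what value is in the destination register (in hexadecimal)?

0xE75314B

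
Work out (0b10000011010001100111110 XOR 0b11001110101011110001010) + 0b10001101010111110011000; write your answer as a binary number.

0b11011011010010001001100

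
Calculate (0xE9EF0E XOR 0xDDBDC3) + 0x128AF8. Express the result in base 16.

First 0xE9EF0E XOR 0xDDBDC3 = 0x3452CD.
Add column by column in base 16, right to left:
  D+8 = 5 carry 1
  C+F+1 = C carry 1
  2+A+1 = D
  5+8 = D
  4+2 = 6
  3+1 = 4

0x46DDC5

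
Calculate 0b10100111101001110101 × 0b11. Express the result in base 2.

Multiply each base-2 digit by 3, carrying:
  1×3 = 3 → write 1 carry 1
  0×3+1 = 1 → write 1
  1×3 = 3 → write 1 carry 1
  0×3+1 = 1 → write 1
  1×3 = 3 → write 1 carry 1
  1×3+1 = 4 → write 0 carry 2
  1×3+2 = 5 → write 1 carry 2
  0×3+2 = 2 → write 0 carry 1
  0×3+1 = 1 → write 1
  1×3 = 3 → write 1 carry 1
  0×3+1 = 1 → write 1
  1×3 = 3 → write 1 carry 1
  1×3+1 = 4 → write 0 carry 2
  1×3+2 = 5 → write 1 carry 2
  1×3+2 = 5 → write 1 carry 2
  0×3+2 = 2 → write 0 carry 1
  0×3+1 = 1 → write 1
  1×3 = 3 → write 1 carry 1
  0×3+1 = 1 → write 1
  1×3 = 3 → write 1 carry 1
  remaining carry: 1

0b111110110111101011111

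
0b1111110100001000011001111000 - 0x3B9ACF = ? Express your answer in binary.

0b1111100101001110101110101001

0x3B9ACF = 0b1110111001101011001111 in binary.
Subtract column by column in base 2:
  0-1 → 1 (borrow)
  0-1-1 → 0 (borrow)
  0-1-1 → 0 (borrow)
  1-1-1 → 1 (borrow)
  1-0-1 → 0
  1-0 → 1
  1-1 → 0
  0-1 → 1 (borrow)
  0-0-1 → 1 (borrow)
  1-1-1 → 1 (borrow)
  1-0-1 → 0
  0-1 → 1 (borrow)
  0-1-1 → 0 (borrow)
  0-0-1 → 1 (borrow)
  0-0-1 → 1 (borrow)
  1-1-1 → 1 (borrow)
  0-1-1 → 0 (borrow)
  0-1-1 → 0 (borrow)
  0-0-1 → 1 (borrow)
  0-1-1 → 0 (borrow)
  1-1-1 → 1 (borrow)
  0-1-1 → 0 (borrow)
  1-0-1 → 0
  1-0 → 1
  1-0 → 1
  1-0 → 1
  1-0 → 1
  1-0 → 1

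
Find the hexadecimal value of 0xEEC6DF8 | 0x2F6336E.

0xEFE7FFE

OR each hex digit independently (no carries):
  E|2=E, E|F=F, C|6=E, 6|3=7, D|3=F, F|6=F, 8|E=E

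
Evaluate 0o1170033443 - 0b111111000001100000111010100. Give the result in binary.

0b1111111110111010101001111

0o1170033443 = 0b1001111000000011011100100011 in binary.
Subtract column by column in base 2:
  1-0 → 1
  1-0 → 1
  0-1 → 1 (borrow)
  0-0-1 → 1 (borrow)
  0-1-1 → 0 (borrow)
  1-0-1 → 0
  0-1 → 1 (borrow)
  0-1-1 → 0 (borrow)
  1-1-1 → 1 (borrow)
  1-0-1 → 0
  1-0 → 1
  0-0 → 0
  1-0 → 1
  1-0 → 1
  0-1 → 1 (borrow)
  0-1-1 → 0 (borrow)
  0-0-1 → 1 (borrow)
  0-0-1 → 1 (borrow)
  0-0-1 → 1 (borrow)
  0-0-1 → 1 (borrow)
  0-0-1 → 1 (borrow)
  1-1-1 → 1 (borrow)
  1-1-1 → 1 (borrow)
  1-1-1 → 1 (borrow)
  1-1-1 → 1 (borrow)
  0-1-1 → 0 (borrow)
  0-1-1 → 0 (borrow)
  1-0-1 → 0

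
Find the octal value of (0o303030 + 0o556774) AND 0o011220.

0o20

Add column by column in base 8, right to left:
  0+4 = 4
  3+7 = 2 carry 1
  0+7+1 = 0 carry 1
  3+6+1 = 2 carry 1
  0+5+1 = 6
  3+5 = 0 carry 1
  final carry 1
Sum = 0o1062024; now AND with 0o011220:
  1&0=0, 0&0=0, 6&1=0, 2&1=0, 0&2=0, 2&2=2, 4&0=0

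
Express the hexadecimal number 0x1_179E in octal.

Expand each hex digit to 4 bits: 1=0001 1=0001 7=0111 9=1001 E=1110.
Group the bits in threes: 010 001 011 110 011 110 → 213636.

0o213636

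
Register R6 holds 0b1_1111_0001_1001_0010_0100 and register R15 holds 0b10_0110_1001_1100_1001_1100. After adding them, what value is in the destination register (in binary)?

Add column by column in base 2, right to left:
  0+0 = 0
  0+0 = 0
  1+1 = 0 carry 1
  0+1+1 = 0 carry 1
  0+1+1 = 0 carry 1
  1+0+1 = 0 carry 1
  0+0+1 = 1
  0+1 = 1
  1+0 = 1
  0+0 = 0
  0+1 = 1
  1+1 = 0 carry 1
  1+1+1 = 1 carry 1
  0+0+1 = 1
  0+0 = 0
  0+1 = 1
  1+0 = 1
  1+1 = 0 carry 1
  1+1+1 = 1 carry 1
  1+0+1 = 0 carry 1
  1+0+1 = 0 carry 1
  0+1+1 = 0 carry 1
  final carry 1

0b10001011011010111000000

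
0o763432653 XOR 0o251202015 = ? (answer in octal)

XOR each oct digit independently (no carries):
  7^2=5, 6^5=3, 3^1=2, 4^2=6, 3^0=3, 2^2=0, 6^0=6, 5^1=4, 3^5=6

0o532630646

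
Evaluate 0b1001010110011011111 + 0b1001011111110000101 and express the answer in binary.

Add column by column in base 2, right to left:
  1+1 = 0 carry 1
  1+0+1 = 0 carry 1
  1+1+1 = 1 carry 1
  1+0+1 = 0 carry 1
  1+0+1 = 0 carry 1
  0+0+1 = 1
  1+0 = 1
  1+1 = 0 carry 1
  0+1+1 = 0 carry 1
  0+1+1 = 0 carry 1
  1+1+1 = 1 carry 1
  1+1+1 = 1 carry 1
  0+1+1 = 0 carry 1
  1+1+1 = 1 carry 1
  0+0+1 = 1
  1+1 = 0 carry 1
  0+0+1 = 1
  0+0 = 0
  1+1 = 0 carry 1
  final carry 1

0b10010110110001100100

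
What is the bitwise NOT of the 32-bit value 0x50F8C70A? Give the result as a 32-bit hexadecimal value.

Each hex digit d becomes F−d:
  5→A, 0→F, F→0, 8→7, C→3, 7→8, 0→F, A→5

0xAF0738F5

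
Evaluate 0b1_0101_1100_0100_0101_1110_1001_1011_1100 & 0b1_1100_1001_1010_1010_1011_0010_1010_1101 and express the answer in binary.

0b101001000000000001010000010101100

AND bit by bit (1 only where both bits are 1):
  101011100010001011110100110111100
& 111001001101010101011001010101101
= 101001000000000001010000010101100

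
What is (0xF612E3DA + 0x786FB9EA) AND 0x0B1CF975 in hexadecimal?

Add column by column in base 16, right to left:
  A+A = 4 carry 1
  D+E+1 = C carry 1
  3+9+1 = D
  E+B = 9 carry 1
  2+F+1 = 2 carry 1
  1+6+1 = 8
  6+8 = E
  F+7 = 6 carry 1
  final carry 1
Sum = 0x16E829DC4; now AND with 0x0B1CF975:
  1&0=0, 6&0=0, E&B=A, 8&1=0, 2&C=0, 9&F=9, D&9=9, C&7=4, 4&5=4

0xA009944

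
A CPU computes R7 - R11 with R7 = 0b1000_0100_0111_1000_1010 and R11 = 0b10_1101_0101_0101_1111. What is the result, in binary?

0b1010111001000101011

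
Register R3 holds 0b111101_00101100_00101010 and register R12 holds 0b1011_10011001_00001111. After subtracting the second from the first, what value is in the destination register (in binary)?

0b1100011001001100011011

Subtract column by column in base 2:
  0-1 → 1 (borrow)
  1-1-1 → 1 (borrow)
  0-1-1 → 0 (borrow)
  1-1-1 → 1 (borrow)
  0-0-1 → 1 (borrow)
  1-0-1 → 0
  0-0 → 0
  0-0 → 0
  0-1 → 1 (borrow)
  0-0-1 → 1 (borrow)
  1-0-1 → 0
  1-1 → 0
  0-1 → 1 (borrow)
  1-0-1 → 0
  0-0 → 0
  0-1 → 1 (borrow)
  1-1-1 → 1 (borrow)
  0-1-1 → 0 (borrow)
  1-0-1 → 0
  1-1 → 0
  1-0 → 1
  1-0 → 1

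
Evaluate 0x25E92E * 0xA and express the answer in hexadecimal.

0x17B1BCC

Multiply each base-16 digit by 10, carrying:
  E×10 = 140 → write C carry 8
  2×10+8 = 28 → write C carry 1
  9×10+1 = 91 → write B carry 5
  E×10+5 = 145 → write 1 carry 9
  5×10+9 = 59 → write B carry 3
  2×10+3 = 23 → write 7 carry 1
  remaining carry: 1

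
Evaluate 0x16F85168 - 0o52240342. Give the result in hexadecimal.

0o52240342 = 0xA940E2 in hexadecimal.
Subtract column by column in base 16:
  8-2 → 6
  6-E → 8 (borrow)
  1-0-1 → 0
  5-4 → 1
  8-9 → F (borrow)
  F-A-1 → 4
  6-0 → 6
  1-0 → 1

0x164F1086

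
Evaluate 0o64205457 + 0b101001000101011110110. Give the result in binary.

0o64205457 = 0b110100010000101100101111 in binary.
Add column by column in base 2, right to left:
  1+0 = 1
  1+1 = 0 carry 1
  1+1+1 = 1 carry 1
  1+0+1 = 0 carry 1
  0+1+1 = 0 carry 1
  1+1+1 = 1 carry 1
  0+1+1 = 0 carry 1
  0+1+1 = 0 carry 1
  1+0+1 = 0 carry 1
  1+1+1 = 1 carry 1
  0+0+1 = 1
  1+1 = 0 carry 1
  0+0+1 = 1
  0+0 = 0
  0+0 = 0
  0+1 = 1
  1+0 = 1
  0+0 = 0
  0+1 = 1
  0+0 = 0
  1+1 = 0 carry 1
  0+0+1 = 1
  1+0 = 1
  1+0 = 1

0b111001011001011000100101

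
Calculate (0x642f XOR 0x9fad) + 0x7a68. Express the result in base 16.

0x175ea

First 0x642f XOR 0x9fad = 0xfb82.
Add column by column in base 16, right to left:
  2+8 = a
  8+6 = e
  b+a = 5 carry 1
  f+7+1 = 7 carry 1
  final carry 1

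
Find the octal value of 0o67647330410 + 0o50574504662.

Add column by column in base 8, right to left:
  0+2 = 2
  1+6 = 7
  4+6 = 2 carry 1
  0+4+1 = 5
  3+0 = 3
  3+5 = 0 carry 1
  7+4+1 = 4 carry 1
  4+7+1 = 4 carry 1
  6+5+1 = 4 carry 1
  7+0+1 = 0 carry 1
  6+5+1 = 4 carry 1
  final carry 1

0o140444035272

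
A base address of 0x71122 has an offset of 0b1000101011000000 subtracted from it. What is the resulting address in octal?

0x71122 = 0o1610442 in octal.
0b1000101011000000 = 0o105300 in octal.
Subtract column by column in base 8:
  2-0 → 2
  4-0 → 4
  4-3 → 1
  0-5 → 3 (borrow)
  1-0-1 → 0
  6-1 → 5
  1-0 → 1

0o1503142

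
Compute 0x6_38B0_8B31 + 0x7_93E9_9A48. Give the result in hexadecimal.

0xDCC9A2579

Add column by column in base 16, right to left:
  1+8 = 9
  3+4 = 7
  B+A = 5 carry 1
  8+9+1 = 2 carry 1
  0+9+1 = A
  B+E = 9 carry 1
  8+3+1 = C
  3+9 = C
  6+7 = D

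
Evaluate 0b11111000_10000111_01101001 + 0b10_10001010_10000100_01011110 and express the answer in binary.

Add column by column in base 2, right to left:
  1+0 = 1
  0+1 = 1
  0+1 = 1
  1+1 = 0 carry 1
  0+1+1 = 0 carry 1
  1+0+1 = 0 carry 1
  1+1+1 = 1 carry 1
  0+0+1 = 1
  1+0 = 1
  1+0 = 1
  1+1 = 0 carry 1
  0+0+1 = 1
  0+0 = 0
  0+0 = 0
  0+0 = 0
  1+1 = 0 carry 1
  0+0+1 = 1
  0+1 = 1
  0+0 = 0
  1+1 = 0 carry 1
  1+0+1 = 0 carry 1
  1+0+1 = 0 carry 1
  1+0+1 = 0 carry 1
  1+1+1 = 1 carry 1
  0+0+1 = 1
  0+1 = 1

0b11100000110000101111000111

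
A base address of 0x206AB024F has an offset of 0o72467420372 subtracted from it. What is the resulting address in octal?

0o6163160525

0x206AB024F = 0o100652601117 in octal.
Subtract column by column in base 8:
  7-2 → 5
  1-7 → 2 (borrow)
  1-3-1 → 5 (borrow)
  1-0-1 → 0
  0-2 → 6 (borrow)
  6-4-1 → 1
  2-7 → 3 (borrow)
  5-6-1 → 6 (borrow)
  6-4-1 → 1
  0-2 → 6 (borrow)
  0-7-1 → 0 (borrow)
  1-0-1 → 0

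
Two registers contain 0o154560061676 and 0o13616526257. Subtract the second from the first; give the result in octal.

Subtract column by column in base 8:
  6-7 → 7 (borrow)
  7-5-1 → 1
  6-2 → 4
  1-6 → 3 (borrow)
  6-2-1 → 3
  0-5 → 3 (borrow)
  0-6-1 → 1 (borrow)
  6-1-1 → 4
  5-6 → 7 (borrow)
  4-3-1 → 0
  5-1 → 4
  1-0 → 1

0o140741333417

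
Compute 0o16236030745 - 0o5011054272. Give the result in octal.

0o11224754453

Subtract column by column in base 8:
  5-2 → 3
  4-7 → 5 (borrow)
  7-2-1 → 4
  0-4 → 4 (borrow)
  3-5-1 → 5 (borrow)
  0-0-1 → 7 (borrow)
  6-1-1 → 4
  3-1 → 2
  2-0 → 2
  6-5 → 1
  1-0 → 1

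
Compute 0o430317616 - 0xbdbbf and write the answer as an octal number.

0o425341717

0xbdbbf = 0o2755677 in octal.
Subtract column by column in base 8:
  6-7 → 7 (borrow)
  1-7-1 → 1 (borrow)
  6-6-1 → 7 (borrow)
  7-5-1 → 1
  1-5 → 4 (borrow)
  3-7-1 → 3 (borrow)
  0-2-1 → 5 (borrow)
  3-0-1 → 2
  4-0 → 4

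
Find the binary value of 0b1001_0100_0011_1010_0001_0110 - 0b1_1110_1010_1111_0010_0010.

0b11101011000101011110100

Subtract column by column in base 2:
  0-0 → 0
  1-1 → 0
  1-0 → 1
  0-0 → 0
  1-0 → 1
  0-1 → 1 (borrow)
  0-0-1 → 1 (borrow)
  0-0-1 → 1 (borrow)
  0-1-1 → 0 (borrow)
  1-1-1 → 1 (borrow)
  0-1-1 → 0 (borrow)
  1-1-1 → 1 (borrow)
  1-0-1 → 0
  1-1 → 0
  0-0 → 0
  0-1 → 1 (borrow)
  0-0-1 → 1 (borrow)
  0-1-1 → 0 (borrow)
  1-1-1 → 1 (borrow)
  0-1-1 → 0 (borrow)
  1-1-1 → 1 (borrow)
  0-0-1 → 1 (borrow)
  0-0-1 → 1 (borrow)
  1-0-1 → 0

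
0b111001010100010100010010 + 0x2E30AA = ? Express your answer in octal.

0b111001010100010100010010 = 0o71242422 in octal.
0x2E30AA = 0o13430252 in octal.
Add column by column in base 8, right to left:
  2+2 = 4
  2+5 = 7
  4+2 = 6
  2+0 = 2
  4+3 = 7
  2+4 = 6
  1+3 = 4
  7+1 = 0 carry 1
  final carry 1

0o104672674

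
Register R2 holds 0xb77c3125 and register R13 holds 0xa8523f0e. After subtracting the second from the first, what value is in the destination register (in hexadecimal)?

0xf29f217

Subtract column by column in base 16:
  5-e → 7 (borrow)
  2-0-1 → 1
  1-f → 2 (borrow)
  3-3-1 → f (borrow)
  c-2-1 → 9
  7-5 → 2
  7-8 → f (borrow)
  b-a-1 → 0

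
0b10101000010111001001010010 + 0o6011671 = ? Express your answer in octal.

0o256303013

0b10101000010111001001010010 = 0o250271122 in octal.
Add column by column in base 8, right to left:
  2+1 = 3
  2+7 = 1 carry 1
  1+6+1 = 0 carry 1
  1+1+1 = 3
  7+1 = 0 carry 1
  2+0+1 = 3
  0+6 = 6
  5+0 = 5
  2+0 = 2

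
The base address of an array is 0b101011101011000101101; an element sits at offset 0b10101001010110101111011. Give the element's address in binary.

Add column by column in base 2, right to left:
  1+1 = 0 carry 1
  0+1+1 = 0 carry 1
  1+0+1 = 0 carry 1
  1+1+1 = 1 carry 1
  0+1+1 = 0 carry 1
  1+1+1 = 1 carry 1
  0+1+1 = 0 carry 1
  0+0+1 = 1
  0+1 = 1
  1+0 = 1
  1+1 = 0 carry 1
  0+1+1 = 0 carry 1
  1+0+1 = 0 carry 1
  0+1+1 = 0 carry 1
  1+0+1 = 0 carry 1
  1+1+1 = 1 carry 1
  1+0+1 = 0 carry 1
  0+0+1 = 1
  1+1 = 0 carry 1
  0+0+1 = 1
  1+1 = 0 carry 1
  0+0+1 = 1
  0+1 = 1

0b11010101000001110101000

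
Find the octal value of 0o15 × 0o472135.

Multiply each base-8 digit by 13, carrying:
  5×13 = 65 → write 1 carry 8
  3×13+8 = 47 → write 7 carry 5
  1×13+5 = 18 → write 2 carry 2
  2×13+2 = 28 → write 4 carry 3
  7×13+3 = 94 → write 6 carry 11
  4×13+11 = 63 → write 7 carry 7
  remaining carry: 7

0o7764271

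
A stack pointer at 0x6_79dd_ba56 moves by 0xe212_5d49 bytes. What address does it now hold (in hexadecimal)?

Add column by column in base 16, right to left:
  6+9 = f
  5+4 = 9
  a+d = 7 carry 1
  b+5+1 = 1 carry 1
  d+2+1 = 0 carry 1
  d+1+1 = f
  9+2 = b
  7+e = 5 carry 1
  6+0+1 = 7

0x75bf0179f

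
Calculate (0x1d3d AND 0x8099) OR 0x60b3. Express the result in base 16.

0x60bb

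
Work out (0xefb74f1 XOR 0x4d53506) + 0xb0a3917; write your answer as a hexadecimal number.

0x15387b0e

First 0xefb74f1 XOR 0x4d53506 = 0xa2e41f7.
Add column by column in base 16, right to left:
  7+7 = e
  f+1 = 0 carry 1
  1+9+1 = b
  4+3 = 7
  e+a = 8 carry 1
  2+0+1 = 3
  a+b = 5 carry 1
  final carry 1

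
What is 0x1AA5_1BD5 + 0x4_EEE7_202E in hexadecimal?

0x5098C3C03

Add column by column in base 16, right to left:
  5+E = 3 carry 1
  D+2+1 = 0 carry 1
  B+0+1 = C
  1+2 = 3
  5+7 = C
  A+E = 8 carry 1
  A+E+1 = 9 carry 1
  1+E+1 = 0 carry 1
  0+4+1 = 5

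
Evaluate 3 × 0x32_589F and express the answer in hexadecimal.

0x9709DD

Multiply each base-16 digit by 3, carrying:
  F×3 = 45 → write D carry 2
  9×3+2 = 29 → write D carry 1
  8×3+1 = 25 → write 9 carry 1
  5×3+1 = 16 → write 0 carry 1
  2×3+1 = 7 → write 7
  3×3 = 9 → write 9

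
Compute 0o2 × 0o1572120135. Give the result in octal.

Multiply each base-8 digit by 2, carrying:
  5×2 = 10 → write 2 carry 1
  3×2+1 = 7 → write 7
  1×2 = 2 → write 2
  0×2 = 0 → write 0
  2×2 = 4 → write 4
  1×2 = 2 → write 2
  2×2 = 4 → write 4
  7×2 = 14 → write 6 carry 1
  5×2+1 = 11 → write 3 carry 1
  1×2+1 = 3 → write 3

0o3364240272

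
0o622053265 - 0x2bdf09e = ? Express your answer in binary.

0b11100010100110011000010111

0o622053265 = 0b110010010000101011010110101 in binary.
0x2bdf09e = 0b10101111011111000010011110 in binary.
Subtract column by column in base 2:
  1-0 → 1
  0-1 → 1 (borrow)
  1-1-1 → 1 (borrow)
  0-1-1 → 0 (borrow)
  1-1-1 → 1 (borrow)
  1-0-1 → 0
  0-0 → 0
  1-1 → 0
  0-0 → 0
  1-0 → 1
  1-0 → 1
  0-0 → 0
  1-1 → 0
  0-1 → 1 (borrow)
  1-1-1 → 1 (borrow)
  0-1-1 → 0 (borrow)
  0-1-1 → 0 (borrow)
  0-0-1 → 1 (borrow)
  0-1-1 → 0 (borrow)
  1-1-1 → 1 (borrow)
  0-1-1 → 0 (borrow)
  0-1-1 → 0 (borrow)
  1-0-1 → 0
  0-1 → 1 (borrow)
  0-0-1 → 1 (borrow)
  1-1-1 → 1 (borrow)
  1-0-1 → 0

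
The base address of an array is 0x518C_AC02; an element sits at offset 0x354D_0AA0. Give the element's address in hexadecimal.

Add column by column in base 16, right to left:
  2+0 = 2
  0+A = A
  C+A = 6 carry 1
  A+0+1 = B
  C+D = 9 carry 1
  8+4+1 = D
  1+5 = 6
  5+3 = 8

0x86D9B6A2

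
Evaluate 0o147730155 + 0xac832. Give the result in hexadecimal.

0o147730155 = 0x19fb06d in hexadecimal.
Add column by column in base 16, right to left:
  d+2 = f
  6+3 = 9
  0+8 = 8
  b+c = 7 carry 1
  f+a+1 = a carry 1
  9+0+1 = a
  1+0 = 1

0x1aa789f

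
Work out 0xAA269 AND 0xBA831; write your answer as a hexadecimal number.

AND each hex digit independently (no carries):
  A&B=A, A&A=A, 2&8=0, 6&3=2, 9&1=1

0xAA021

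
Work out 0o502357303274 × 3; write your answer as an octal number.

Multiply each base-8 digit by 3, carrying:
  4×3 = 12 → write 4 carry 1
  7×3+1 = 22 → write 6 carry 2
  2×3+2 = 8 → write 0 carry 1
  3×3+1 = 10 → write 2 carry 1
  0×3+1 = 1 → write 1
  3×3 = 9 → write 1 carry 1
  7×3+1 = 22 → write 6 carry 2
  5×3+2 = 17 → write 1 carry 2
  3×3+2 = 11 → write 3 carry 1
  2×3+1 = 7 → write 7
  0×3 = 0 → write 0
  5×3 = 15 → write 7 carry 1
  remaining carry: 1

0o1707316112064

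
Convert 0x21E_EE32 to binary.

0b10000111101110111000110010

Expand each hex digit to 4 bits: 2=0010 1=0001 E=1110 E=1110 E=1110 3=0011 2=0010.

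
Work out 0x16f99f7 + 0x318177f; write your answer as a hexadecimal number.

0x487b176

Add column by column in base 16, right to left:
  7+f = 6 carry 1
  f+7+1 = 7 carry 1
  9+7+1 = 1 carry 1
  9+1+1 = b
  f+8 = 7 carry 1
  6+1+1 = 8
  1+3 = 4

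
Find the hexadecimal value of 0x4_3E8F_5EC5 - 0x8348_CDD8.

0x3BB4690ED

Subtract column by column in base 16:
  5-8 → D (borrow)
  C-D-1 → E (borrow)
  E-D-1 → 0
  5-C → 9 (borrow)
  F-8-1 → 6
  8-4 → 4
  E-3 → B
  3-8 → B (borrow)
  4-0-1 → 3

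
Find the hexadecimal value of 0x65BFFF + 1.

0x65C000

The trailing 3 digits are F (max in base 16), so adding 1 cascades: they roll to 0 and the next digit up increments.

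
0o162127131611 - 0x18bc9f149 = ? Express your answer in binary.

0b1000000101100100101100001001000000

0o162127131611 = 0b1110010001010111001011001110001001 in binary.
0x18bc9f149 = 0b110001011110010011111000101001001 in binary.
Subtract column by column in base 2:
  1-1 → 0
  0-0 → 0
  0-0 → 0
  1-1 → 0
  0-0 → 0
  0-0 → 0
  0-1 → 1 (borrow)
  1-0-1 → 0
  1-1 → 0
  1-0 → 1
  0-0 → 0
  0-0 → 0
  1-1 → 0
  1-1 → 0
  0-1 → 1 (borrow)
  1-1-1 → 1 (borrow)
  0-1-1 → 0 (borrow)
  0-0-1 → 1 (borrow)
  1-0-1 → 0
  1-1 → 0
  1-0 → 1
  0-0 → 0
  1-1 → 0
  0-1 → 1 (borrow)
  1-1-1 → 1 (borrow)
  0-1-1 → 0 (borrow)
  0-0-1 → 1 (borrow)
  0-1-1 → 0 (borrow)
  1-0-1 → 0
  0-0 → 0
  0-0 → 0
  1-1 → 0
  1-1 → 0
  1-0 → 1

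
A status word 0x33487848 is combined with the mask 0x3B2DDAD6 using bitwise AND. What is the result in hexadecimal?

AND each hex digit independently (no carries):
  3&3=3, 3&B=3, 4&2=0, 8&D=8, 7&D=5, 8&A=8, 4&D=4, 8&6=0

0x33085840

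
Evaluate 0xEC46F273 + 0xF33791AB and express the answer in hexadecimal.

0x1DF7E841E

Add column by column in base 16, right to left:
  3+B = E
  7+A = 1 carry 1
  2+1+1 = 4
  F+9 = 8 carry 1
  6+7+1 = E
  4+3 = 7
  C+3 = F
  E+F = D carry 1
  final carry 1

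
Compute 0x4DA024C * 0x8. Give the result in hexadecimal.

0x26D01260

Multiply each base-16 digit by 8, carrying:
  C×8 = 96 → write 0 carry 6
  4×8+6 = 38 → write 6 carry 2
  2×8+2 = 18 → write 2 carry 1
  0×8+1 = 1 → write 1
  A×8 = 80 → write 0 carry 5
  D×8+5 = 109 → write D carry 6
  4×8+6 = 38 → write 6 carry 2
  remaining carry: 2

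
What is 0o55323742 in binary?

Each octal digit is 3 bits: 5=101 5=101 3=011 2=010 3=011 7=111 4=100 2=010.

0b101101011010011111100010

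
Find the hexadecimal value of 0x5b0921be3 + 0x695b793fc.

0xc4649afdf

Add column by column in base 16, right to left:
  3+c = f
  e+f = d carry 1
  b+3+1 = f
  1+9 = a
  2+7 = 9
  9+b = 4 carry 1
  0+5+1 = 6
  b+9 = 4 carry 1
  5+6+1 = c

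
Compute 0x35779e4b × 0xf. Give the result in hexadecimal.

0x322024665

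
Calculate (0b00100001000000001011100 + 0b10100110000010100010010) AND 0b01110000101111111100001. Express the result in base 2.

0b1000000000010101100000

Add column by column in base 2, right to left:
  0+0 = 0
  0+1 = 1
  1+0 = 1
  1+0 = 1
  1+1 = 0 carry 1
  0+0+1 = 1
  1+0 = 1
  0+0 = 0
  0+1 = 1
  0+0 = 0
  0+1 = 1
  0+0 = 0
  0+0 = 0
  0+0 = 0
  0+0 = 0
  1+0 = 1
  0+1 = 1
  0+1 = 1
  0+0 = 0
  0+0 = 0
  1+1 = 0 carry 1
  0+0+1 = 1
  0+1 = 1
Sum = 0b11000111000010101101110; now AND with 0b01110000101111111100001:
  11000111000010101101110
& 01110000101111111100001
= 01000000000010101100000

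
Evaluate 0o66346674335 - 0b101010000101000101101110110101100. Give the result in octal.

0o14276115461

0b101010000101000101101110110101100 = 0o52050556654 in octal.
Subtract column by column in base 8:
  5-4 → 1
  3-5 → 6 (borrow)
  3-6-1 → 4 (borrow)
  4-6-1 → 5 (borrow)
  7-5-1 → 1
  6-5 → 1
  6-0 → 6
  4-5 → 7 (borrow)
  3-0-1 → 2
  6-2 → 4
  6-5 → 1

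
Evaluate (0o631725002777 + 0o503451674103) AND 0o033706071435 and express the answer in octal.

0o31306071000

Add column by column in base 8, right to left:
  7+3 = 2 carry 1
  7+0+1 = 0 carry 1
  7+1+1 = 1 carry 1
  2+4+1 = 7
  0+7 = 7
  0+6 = 6
  5+1 = 6
  2+5 = 7
  7+4 = 3 carry 1
  1+3+1 = 5
  3+0 = 3
  6+5 = 3 carry 1
  final carry 1
Sum = 0o1335376677102; now AND with 0o033706071435:
  1&0=0, 3&0=0, 3&3=3, 5&3=1, 3&7=3, 7&0=0, 6&6=6, 6&0=0, 7&7=7, 7&1=1, 1&4=0, 0&3=0, 2&5=0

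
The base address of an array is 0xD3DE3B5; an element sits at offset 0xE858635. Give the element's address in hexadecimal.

0x1BC369EA

Add column by column in base 16, right to left:
  5+5 = A
  B+3 = E
  3+6 = 9
  E+8 = 6 carry 1
  D+5+1 = 3 carry 1
  3+8+1 = C
  D+E = B carry 1
  final carry 1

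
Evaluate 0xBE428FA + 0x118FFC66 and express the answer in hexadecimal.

Add column by column in base 16, right to left:
  A+6 = 0 carry 1
  F+6+1 = 6 carry 1
  8+C+1 = 5 carry 1
  2+F+1 = 2 carry 1
  4+F+1 = 4 carry 1
  E+8+1 = 7 carry 1
  B+1+1 = D
  0+1 = 1

0x1D742560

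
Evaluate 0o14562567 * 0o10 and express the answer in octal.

Multiply each base-8 digit by 8, carrying:
  7×8 = 56 → write 0 carry 7
  6×8+7 = 55 → write 7 carry 6
  5×8+6 = 46 → write 6 carry 5
  2×8+5 = 21 → write 5 carry 2
  6×8+2 = 50 → write 2 carry 6
  5×8+6 = 46 → write 6 carry 5
  4×8+5 = 37 → write 5 carry 4
  1×8+4 = 12 → write 4 carry 1
  remaining carry: 1

0o145625670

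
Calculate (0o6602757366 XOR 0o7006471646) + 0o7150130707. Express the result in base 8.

First 0o6602757366 XOR 0o7006471646 = 0o1604326520.
Add column by column in base 8, right to left:
  0+7 = 7
  2+0 = 2
  5+7 = 4 carry 1
  6+0+1 = 7
  2+3 = 5
  3+1 = 4
  4+0 = 4
  0+5 = 5
  6+1 = 7
  1+7 = 0 carry 1
  final carry 1

0o10754457427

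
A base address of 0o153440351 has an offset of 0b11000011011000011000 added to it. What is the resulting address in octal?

0o156473401

0b11000011011000011000 = 0o3033030 in octal.
Add column by column in base 8, right to left:
  1+0 = 1
  5+3 = 0 carry 1
  3+0+1 = 4
  0+3 = 3
  4+3 = 7
  4+0 = 4
  3+3 = 6
  5+0 = 5
  1+0 = 1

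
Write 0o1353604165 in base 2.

0b1011101011110000100001110101

Each octal digit is 3 bits: 1=001 3=011 5=101 3=011 6=110 0=000 4=100 1=001 6=110 5=101.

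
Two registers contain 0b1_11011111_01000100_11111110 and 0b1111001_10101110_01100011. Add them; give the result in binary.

0b10010110001111001101100001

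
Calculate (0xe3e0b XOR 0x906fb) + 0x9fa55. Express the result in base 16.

First 0xe3e0b XOR 0x906fb = 0x738f0.
Add column by column in base 16, right to left:
  0+5 = 5
  f+5 = 4 carry 1
  8+a+1 = 3 carry 1
  3+f+1 = 3 carry 1
  7+9+1 = 1 carry 1
  final carry 1

0x113345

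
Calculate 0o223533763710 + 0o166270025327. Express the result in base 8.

Add column by column in base 8, right to left:
  0+7 = 7
  1+2 = 3
  7+3 = 2 carry 1
  3+5+1 = 1 carry 1
  6+2+1 = 1 carry 1
  7+0+1 = 0 carry 1
  3+0+1 = 4
  3+7 = 2 carry 1
  5+2+1 = 0 carry 1
  3+6+1 = 2 carry 1
  2+6+1 = 1 carry 1
  2+1+1 = 4

0o412024011237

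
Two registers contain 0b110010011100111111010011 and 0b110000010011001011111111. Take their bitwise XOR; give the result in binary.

0b000010001111110100101100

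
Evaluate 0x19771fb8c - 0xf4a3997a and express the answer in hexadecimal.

0xa2ce6212

Subtract column by column in base 16:
  c-a → 2
  8-7 → 1
  b-9 → 2
  f-9 → 6
  1-3 → e (borrow)
  7-a-1 → c (borrow)
  7-4-1 → 2
  9-f → a (borrow)
  1-0-1 → 0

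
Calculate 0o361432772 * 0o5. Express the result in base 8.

Multiply each base-8 digit by 5, carrying:
  2×5 = 10 → write 2 carry 1
  7×5+1 = 36 → write 4 carry 4
  7×5+4 = 39 → write 7 carry 4
  2×5+4 = 14 → write 6 carry 1
  3×5+1 = 16 → write 0 carry 2
  4×5+2 = 22 → write 6 carry 2
  1×5+2 = 7 → write 7
  6×5 = 30 → write 6 carry 3
  3×5+3 = 18 → write 2 carry 2
  remaining carry: 2

0o2267606742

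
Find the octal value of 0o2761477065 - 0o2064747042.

Subtract column by column in base 8:
  5-2 → 3
  6-4 → 2
  0-0 → 0
  7-7 → 0
  7-4 → 3
  4-7 → 5 (borrow)
  1-4-1 → 4 (borrow)
  6-6-1 → 7 (borrow)
  7-0-1 → 6
  2-2 → 0

0o674530023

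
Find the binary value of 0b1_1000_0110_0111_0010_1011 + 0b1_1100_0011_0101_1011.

0b110100010101010000110

Add column by column in base 2, right to left:
  1+1 = 0 carry 1
  1+1+1 = 1 carry 1
  0+0+1 = 1
  1+1 = 0 carry 1
  0+1+1 = 0 carry 1
  1+0+1 = 0 carry 1
  0+1+1 = 0 carry 1
  0+0+1 = 1
  1+1 = 0 carry 1
  1+1+1 = 1 carry 1
  1+0+1 = 0 carry 1
  0+0+1 = 1
  0+0 = 0
  1+0 = 1
  1+1 = 0 carry 1
  0+1+1 = 0 carry 1
  0+1+1 = 0 carry 1
  0+0+1 = 1
  0+0 = 0
  1+0 = 1
  1+0 = 1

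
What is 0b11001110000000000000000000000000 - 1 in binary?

The trailing 25 digits are 0, so subtracting 1 borrows through: they become 1 and the next digit up decrements.

0b11001101111111111111111111111111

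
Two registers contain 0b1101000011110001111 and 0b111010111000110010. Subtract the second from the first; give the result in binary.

Subtract column by column in base 2:
  1-0 → 1
  1-1 → 0
  1-0 → 1
  1-0 → 1
  0-1 → 1 (borrow)
  0-1-1 → 0 (borrow)
  0-0-1 → 1 (borrow)
  1-0-1 → 0
  1-0 → 1
  1-1 → 0
  1-1 → 0
  0-1 → 1 (borrow)
  0-0-1 → 1 (borrow)
  0-1-1 → 0 (borrow)
  0-0-1 → 1 (borrow)
  1-1-1 → 1 (borrow)
  0-1-1 → 0 (borrow)
  1-1-1 → 1 (borrow)
  1-0-1 → 0

0b101101100101011101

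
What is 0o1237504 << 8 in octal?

0o517642000

8 bits is not a whole number of base-8 digits; in binary: 1010011111101000100 << 8 = 101001111110100010000000000.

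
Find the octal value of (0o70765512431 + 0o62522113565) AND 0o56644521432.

0o52404420012

Add column by column in base 8, right to left:
  1+5 = 6
  3+6 = 1 carry 1
  4+5+1 = 2 carry 1
  2+3+1 = 6
  1+1 = 2
  5+1 = 6
  5+2 = 7
  6+2 = 0 carry 1
  7+5+1 = 5 carry 1
  0+2+1 = 3
  7+6 = 5 carry 1
  final carry 1
Sum = 0o153507626216; now AND with 0o56644521432:
  1&0=0, 5&5=5, 3&6=2, 5&6=4, 0&4=0, 7&4=4, 6&5=4, 2&2=2, 6&1=0, 2&4=0, 1&3=1, 6&2=2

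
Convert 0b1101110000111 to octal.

Group the bits in threes: 001 101 110 000 111 → 15607.

0o15607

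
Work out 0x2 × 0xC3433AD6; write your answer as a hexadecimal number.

0x1868675AC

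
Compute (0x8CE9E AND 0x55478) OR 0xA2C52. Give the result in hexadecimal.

0x8CE9E AND 0x55478 = 0x04418.
Then OR with 0xA2C52.

0xA6C5A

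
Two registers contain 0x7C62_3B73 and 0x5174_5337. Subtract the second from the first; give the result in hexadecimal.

Subtract column by column in base 16:
  3-7 → C (borrow)
  7-3-1 → 3
  B-3 → 8
  3-5 → E (borrow)
  2-4-1 → D (borrow)
  6-7-1 → E (borrow)
  C-1-1 → A
  7-5 → 2

0x2AEDE83C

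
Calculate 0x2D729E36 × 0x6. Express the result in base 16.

0x110AFB544

Multiply each base-16 digit by 6, carrying:
  6×6 = 36 → write 4 carry 2
  3×6+2 = 20 → write 4 carry 1
  E×6+1 = 85 → write 5 carry 5
  9×6+5 = 59 → write B carry 3
  2×6+3 = 15 → write F
  7×6 = 42 → write A carry 2
  D×6+2 = 80 → write 0 carry 5
  2×6+5 = 17 → write 1 carry 1
  remaining carry: 1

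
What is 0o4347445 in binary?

0b100011100111100100101

Each octal digit is 3 bits: 4=100 3=011 4=100 7=111 4=100 4=100 5=101.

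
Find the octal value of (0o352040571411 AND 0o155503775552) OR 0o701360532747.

0o751360573757

0o352040571411 AND 0o155503775552 = 0o150000571410.
Then OR with 0o701360532747.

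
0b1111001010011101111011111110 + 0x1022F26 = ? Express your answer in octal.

0o2013007044

0b1111001010011101111011111110 = 0o1712357376 in octal.
0x1022F26 = 0o100427446 in octal.
Add column by column in base 8, right to left:
  6+6 = 4 carry 1
  7+4+1 = 4 carry 1
  3+4+1 = 0 carry 1
  7+7+1 = 7 carry 1
  5+2+1 = 0 carry 1
  3+4+1 = 0 carry 1
  2+0+1 = 3
  1+0 = 1
  7+1 = 0 carry 1
  1+0+1 = 2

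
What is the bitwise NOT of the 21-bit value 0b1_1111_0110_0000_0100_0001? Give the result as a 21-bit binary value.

0b000001001111110111110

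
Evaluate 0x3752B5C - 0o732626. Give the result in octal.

0o334272706

0x3752B5C = 0o335225534 in octal.
Subtract column by column in base 8:
  4-6 → 6 (borrow)
  3-2-1 → 0
  5-6 → 7 (borrow)
  5-2-1 → 2
  2-3 → 7 (borrow)
  2-7-1 → 2 (borrow)
  5-0-1 → 4
  3-0 → 3
  3-0 → 3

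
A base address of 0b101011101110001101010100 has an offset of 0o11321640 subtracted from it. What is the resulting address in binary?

0o11321640 = 0b1001011010001110100000 in binary.
Subtract column by column in base 2:
  0-0 → 0
  0-0 → 0
  1-0 → 1
  0-0 → 0
  1-0 → 1
  0-1 → 1 (borrow)
  1-0-1 → 0
  0-1 → 1 (borrow)
  1-1-1 → 1 (borrow)
  1-1-1 → 1 (borrow)
  0-0-1 → 1 (borrow)
  0-0-1 → 1 (borrow)
  0-0-1 → 1 (borrow)
  1-1-1 → 1 (borrow)
  1-0-1 → 0
  1-1 → 0
  0-1 → 1 (borrow)
  1-0-1 → 0
  1-1 → 0
  1-0 → 1
  0-0 → 0
  1-1 → 0
  0-0 → 0
  1-0 → 1

0b100010010011111110110100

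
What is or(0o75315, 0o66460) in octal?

OR each oct digit independently (no carries):
  7|6=7, 5|6=7, 3|4=7, 1|6=7, 5|0=5

0o77775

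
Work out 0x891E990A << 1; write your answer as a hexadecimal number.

0x1123D3214

1 bits is not a whole number of base-16 digits; in binary: 10001001000111101001100100001010 << 1 = 100010010001111010011001000010100.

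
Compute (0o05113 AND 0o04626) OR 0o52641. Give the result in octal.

0o05113 AND 0o04626 = 0o04002.
Then OR with 0o52641.

0o56643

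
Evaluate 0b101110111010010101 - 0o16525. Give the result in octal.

0o550500

0b101110111010010101 = 0o567225 in octal.
Subtract column by column in base 8:
  5-5 → 0
  2-2 → 0
  2-5 → 5 (borrow)
  7-6-1 → 0
  6-1 → 5
  5-0 → 5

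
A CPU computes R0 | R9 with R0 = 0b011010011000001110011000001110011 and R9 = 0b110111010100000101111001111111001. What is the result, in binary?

OR bit by bit (1 where either bit is 1):
  011010011000001110011000001110011
| 110111010100000101111001111111001
= 111111011100001111111001111111011

0b111111011100001111111001111111011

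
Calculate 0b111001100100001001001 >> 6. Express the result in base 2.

Right shift by 6: drop the 6 least-significant bits.

0b111001100100001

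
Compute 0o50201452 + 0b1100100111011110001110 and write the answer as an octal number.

0o64675270

0b1100100111011110001110 = 0o14473616 in octal.
Add column by column in base 8, right to left:
  2+6 = 0 carry 1
  5+1+1 = 7
  4+6 = 2 carry 1
  1+3+1 = 5
  0+7 = 7
  2+4 = 6
  0+4 = 4
  5+1 = 6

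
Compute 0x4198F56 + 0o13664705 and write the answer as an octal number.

0o422174433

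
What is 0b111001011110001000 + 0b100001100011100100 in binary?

Add column by column in base 2, right to left:
  0+0 = 0
  0+0 = 0
  0+1 = 1
  1+0 = 1
  0+0 = 0
  0+1 = 1
  0+1 = 1
  1+1 = 0 carry 1
  1+0+1 = 0 carry 1
  1+0+1 = 0 carry 1
  1+0+1 = 0 carry 1
  0+1+1 = 0 carry 1
  1+1+1 = 1 carry 1
  0+0+1 = 1
  0+0 = 0
  1+0 = 1
  1+0 = 1
  1+1 = 0 carry 1
  final carry 1

0b1011011000001101100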